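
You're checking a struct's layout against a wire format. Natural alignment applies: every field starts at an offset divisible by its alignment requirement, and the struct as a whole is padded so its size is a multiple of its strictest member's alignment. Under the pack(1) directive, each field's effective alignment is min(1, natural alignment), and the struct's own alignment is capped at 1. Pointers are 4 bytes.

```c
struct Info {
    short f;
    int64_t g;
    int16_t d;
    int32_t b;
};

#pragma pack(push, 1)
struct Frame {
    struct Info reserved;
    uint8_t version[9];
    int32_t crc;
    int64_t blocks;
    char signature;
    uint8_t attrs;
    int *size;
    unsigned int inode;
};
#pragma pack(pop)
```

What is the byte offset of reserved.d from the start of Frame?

Info: @0: f [2B, align 2] → 2; +6 pad (align 8); @8: g [8B, align 8] → 16; @16: d [2B, align 2] → 18; +2 pad (align 4); @20: b [4B, align 4] → 24; size 24, align 8
@0: reserved [24B, align 1] → 24
within Info: d at 16
0 + 16 = 16

16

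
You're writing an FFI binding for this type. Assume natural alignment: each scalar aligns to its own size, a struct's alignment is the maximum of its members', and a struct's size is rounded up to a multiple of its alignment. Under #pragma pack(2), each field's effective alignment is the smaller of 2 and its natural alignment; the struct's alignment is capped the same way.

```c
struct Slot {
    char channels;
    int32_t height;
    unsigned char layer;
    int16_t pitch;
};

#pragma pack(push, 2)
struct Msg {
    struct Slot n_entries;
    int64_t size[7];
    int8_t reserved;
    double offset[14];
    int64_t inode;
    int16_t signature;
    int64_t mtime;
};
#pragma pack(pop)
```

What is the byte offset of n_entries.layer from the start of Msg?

Slot: channels at 0 (size 1, align 1) → ends 1; pad 3 to align 4 for height; height at 4 (size 4, align 4) → ends 8; layer at 8 (size 1, align 1) → ends 9; pad 1 to align 2 for pitch; pitch at 10 (size 2, align 2) → ends 12; total 12 bytes, alignment 4
n_entries at 0 (size 12, align 2) → ends 12
within Slot: layer at 8
0 + 8 = 8

8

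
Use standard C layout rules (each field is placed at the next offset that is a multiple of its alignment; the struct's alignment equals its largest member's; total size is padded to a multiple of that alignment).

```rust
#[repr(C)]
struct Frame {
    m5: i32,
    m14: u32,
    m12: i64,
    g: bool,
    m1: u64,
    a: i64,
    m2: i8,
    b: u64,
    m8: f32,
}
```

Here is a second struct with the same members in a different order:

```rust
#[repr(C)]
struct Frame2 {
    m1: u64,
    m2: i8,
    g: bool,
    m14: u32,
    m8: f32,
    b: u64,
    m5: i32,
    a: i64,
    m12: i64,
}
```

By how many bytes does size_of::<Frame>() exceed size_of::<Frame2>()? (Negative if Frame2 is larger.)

m5 at 0 (size 4, align 4) → ends 4
m14 at 4 (size 4, align 4) → ends 8
m12 at 8 (size 8, align 8) → ends 16
g at 16 (size 1, align 1) → ends 17
pad 7 to align 8 for m1
m1 at 24 (size 8, align 8) → ends 32
a at 32 (size 8, align 8) → ends 40
m2 at 40 (size 1, align 1) → ends 41
pad 7 to align 8 for b
b at 48 (size 8, align 8) → ends 56
m8 at 56 (size 4, align 4) → ends 60
tail pad 4 to reach multiple of 8
total 64 bytes, alignment 8
— Frame2 —
m1 at 0 (size 8, align 8) → ends 8
m2 at 8 (size 1, align 1) → ends 9
g at 9 (size 1, align 1) → ends 10
pad 2 to align 4 for m14
m14 at 12 (size 4, align 4) → ends 16
m8 at 16 (size 4, align 4) → ends 20
pad 4 to align 8 for b
b at 24 (size 8, align 8) → ends 32
m5 at 32 (size 4, align 4) → ends 36
pad 4 to align 8 for a
a at 40 (size 8, align 8) → ends 48
m12 at 48 (size 8, align 8) → ends 56
total 56 bytes, alignment 8
64 − 56 = 8

8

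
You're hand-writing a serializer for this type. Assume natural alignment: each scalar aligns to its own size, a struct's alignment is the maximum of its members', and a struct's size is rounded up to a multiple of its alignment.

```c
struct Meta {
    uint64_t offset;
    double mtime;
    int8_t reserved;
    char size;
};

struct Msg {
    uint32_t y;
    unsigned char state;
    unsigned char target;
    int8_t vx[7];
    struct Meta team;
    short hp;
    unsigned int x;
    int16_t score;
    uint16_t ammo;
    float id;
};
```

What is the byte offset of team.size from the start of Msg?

33

Meta: 0..8  offset  (8B, 8-aligned); 8..16  mtime  (8B, 8-aligned); 16..17  reserved  (1B, 1-aligned); 17..18  size  (1B, 1-aligned); 18..24  -- tail padding (6B); sizeof = 24, alignof = 8
0..4  y  (4B, 4-aligned)
4..5  state  (1B, 1-aligned)
5..6  target  (1B, 1-aligned)
6..13  vx  (7B, 1-aligned)
13..16  -- padding (3B)
16..40  team  (24B, 8-aligned)
within Meta: size at 17
16 + 17 = 33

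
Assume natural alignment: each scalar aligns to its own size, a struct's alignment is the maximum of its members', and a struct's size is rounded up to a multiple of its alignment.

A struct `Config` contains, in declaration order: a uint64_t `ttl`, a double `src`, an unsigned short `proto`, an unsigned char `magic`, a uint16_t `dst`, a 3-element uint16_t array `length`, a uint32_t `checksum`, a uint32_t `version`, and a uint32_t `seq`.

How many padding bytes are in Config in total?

0..8  ttl  (8B, 8-aligned)
8..16  src  (8B, 8-aligned)
16..18  proto  (2B, 2-aligned)
18..19  magic  (1B, 1-aligned)
19..20  -- padding (1B)
20..22  dst  (2B, 2-aligned)
22..28  length  (6B, 2-aligned)
28..32  checksum  (4B, 4-aligned)
32..36  version  (4B, 4-aligned)
36..40  seq  (4B, 4-aligned)
sizeof = 40, alignof = 8
data bytes 39, size 40 → padding 1

1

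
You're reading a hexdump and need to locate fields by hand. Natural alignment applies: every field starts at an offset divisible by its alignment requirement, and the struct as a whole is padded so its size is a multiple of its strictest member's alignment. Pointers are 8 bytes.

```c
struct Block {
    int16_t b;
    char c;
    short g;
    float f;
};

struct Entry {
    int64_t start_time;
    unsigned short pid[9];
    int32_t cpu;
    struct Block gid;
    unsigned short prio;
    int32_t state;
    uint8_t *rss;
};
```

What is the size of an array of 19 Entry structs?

1216

Block: b at 0 (size 2, align 2) → ends 2; c at 2 (size 1, align 1) → ends 3; pad 1 to align 2 for g; g at 4 (size 2, align 2) → ends 6; pad 2 to align 4 for f; f at 8 (size 4, align 4) → ends 12; total 12 bytes, alignment 4
start_time at 0 (size 8, align 8) → ends 8
pid at 8 (size 18, align 2) → ends 26
pad 2 to align 4 for cpu
cpu at 28 (size 4, align 4) → ends 32
gid at 32 (size 12, align 4) → ends 44
prio at 44 (size 2, align 2) → ends 46
pad 2 to align 4 for state
state at 48 (size 4, align 4) → ends 52
pad 4 to align 8 for rss
rss at 56 (size 8, align 8) → ends 64
total 64 bytes, alignment 8
array of 19: 19 × 64 = 1216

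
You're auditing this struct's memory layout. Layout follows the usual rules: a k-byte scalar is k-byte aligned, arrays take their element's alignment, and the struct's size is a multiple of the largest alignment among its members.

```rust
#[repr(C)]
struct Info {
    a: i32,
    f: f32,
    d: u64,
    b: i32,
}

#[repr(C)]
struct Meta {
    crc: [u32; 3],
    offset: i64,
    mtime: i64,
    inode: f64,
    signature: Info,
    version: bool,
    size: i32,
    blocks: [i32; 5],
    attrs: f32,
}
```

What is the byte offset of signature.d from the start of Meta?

Info: 0..4  a  (4B, 4-aligned); 4..8  f  (4B, 4-aligned); 8..16  d  (8B, 8-aligned); 16..20  b  (4B, 4-aligned); 20..24  -- tail padding (4B); sizeof = 24, alignof = 8
0..12  crc  (12B, 4-aligned)
12..16  -- padding (4B)
16..24  offset  (8B, 8-aligned)
24..32  mtime  (8B, 8-aligned)
32..40  inode  (8B, 8-aligned)
40..64  signature  (24B, 8-aligned)
within Info: d at 8
40 + 8 = 48

48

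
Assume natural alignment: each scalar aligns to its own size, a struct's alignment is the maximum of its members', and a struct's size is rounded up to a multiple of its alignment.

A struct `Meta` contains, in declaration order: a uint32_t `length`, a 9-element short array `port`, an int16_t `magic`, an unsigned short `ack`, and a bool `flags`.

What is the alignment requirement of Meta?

4

member alignments: length=4, port=2, magic=2, ack=2, flags=1
max = 4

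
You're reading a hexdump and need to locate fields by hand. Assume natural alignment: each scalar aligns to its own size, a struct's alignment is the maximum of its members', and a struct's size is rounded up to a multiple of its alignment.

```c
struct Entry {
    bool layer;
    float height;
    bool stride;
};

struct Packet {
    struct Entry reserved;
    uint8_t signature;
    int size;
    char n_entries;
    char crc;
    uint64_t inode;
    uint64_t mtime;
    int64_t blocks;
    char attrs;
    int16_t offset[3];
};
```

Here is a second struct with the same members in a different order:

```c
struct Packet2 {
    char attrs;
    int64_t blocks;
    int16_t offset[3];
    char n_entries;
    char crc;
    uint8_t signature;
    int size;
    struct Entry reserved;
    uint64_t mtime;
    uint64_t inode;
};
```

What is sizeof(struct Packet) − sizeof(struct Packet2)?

-8

Entry: layer at 0 (size 1, align 1) → ends 1; pad 3 to align 4 for height; height at 4 (size 4, align 4) → ends 8; stride at 8 (size 1, align 1) → ends 9; tail pad 3 to reach multiple of 4; total 12 bytes, alignment 4
reserved at 0 (size 12, align 4) → ends 12
signature at 12 (size 1, align 1) → ends 13
pad 3 to align 4 for size
size at 16 (size 4, align 4) → ends 20
n_entries at 20 (size 1, align 1) → ends 21
crc at 21 (size 1, align 1) → ends 22
pad 2 to align 8 for inode
inode at 24 (size 8, align 8) → ends 32
mtime at 32 (size 8, align 8) → ends 40
blocks at 40 (size 8, align 8) → ends 48
attrs at 48 (size 1, align 1) → ends 49
pad 1 to align 2 for offset
offset at 50 (size 6, align 2) → ends 56
total 56 bytes, alignment 8
— Packet2 —
attrs at 0 (size 1, align 1) → ends 1
pad 7 to align 8 for blocks
blocks at 8 (size 8, align 8) → ends 16
offset at 16 (size 6, align 2) → ends 22
n_entries at 22 (size 1, align 1) → ends 23
crc at 23 (size 1, align 1) → ends 24
signature at 24 (size 1, align 1) → ends 25
pad 3 to align 4 for size
size at 28 (size 4, align 4) → ends 32
reserved at 32 (size 12, align 4) → ends 44
pad 4 to align 8 for mtime
mtime at 48 (size 8, align 8) → ends 56
inode at 56 (size 8, align 8) → ends 64
total 64 bytes, alignment 8
56 − 64 = -8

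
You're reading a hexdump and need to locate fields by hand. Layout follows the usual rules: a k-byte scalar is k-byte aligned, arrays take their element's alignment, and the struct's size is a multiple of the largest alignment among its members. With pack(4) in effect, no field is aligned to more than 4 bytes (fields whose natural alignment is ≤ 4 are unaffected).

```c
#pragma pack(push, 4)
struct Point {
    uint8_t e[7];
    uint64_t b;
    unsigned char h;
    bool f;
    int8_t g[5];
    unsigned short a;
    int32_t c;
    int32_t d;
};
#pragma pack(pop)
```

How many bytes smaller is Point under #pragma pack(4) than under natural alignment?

4

natural layout:
  @0: e [7B, align 1] → 7
  +1 pad (align 8)
  @8: b [8B, align 8] → 16
  @16: h [1B, align 1] → 17
  @17: f [1B, align 1] → 18
  @18: g [5B, align 1] → 23
  +1 pad (align 2)
  @24: a [2B, align 2] → 26
  +2 pad (align 4)
  @28: c [4B, align 4] → 32
  @32: d [4B, align 4] → 36
  +4 tail pad (align 8)
  size 40, align 8
packed(4) layout:
  @0: e [7B, align 1] → 7
  +1 pad (align 4)
  @8: b [8B, align 4] → 16
  @16: h [1B, align 1] → 17
  @17: f [1B, align 1] → 18
  @18: g [5B, align 1] → 23
  +1 pad (align 2)
  @24: a [2B, align 2] → 26
  +2 pad (align 4)
  @28: c [4B, align 4] → 32
  @32: d [4B, align 4] → 36
  size 36, align 4
40 − 36 = 4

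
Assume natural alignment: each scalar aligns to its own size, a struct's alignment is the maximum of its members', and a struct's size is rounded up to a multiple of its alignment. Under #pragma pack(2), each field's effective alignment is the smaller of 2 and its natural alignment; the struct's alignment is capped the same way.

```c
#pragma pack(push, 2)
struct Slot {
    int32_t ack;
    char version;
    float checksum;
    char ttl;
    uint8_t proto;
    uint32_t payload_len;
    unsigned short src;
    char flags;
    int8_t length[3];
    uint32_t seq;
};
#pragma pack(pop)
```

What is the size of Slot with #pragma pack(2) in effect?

ack at 0 (size 4, align 2) → ends 4
version at 4 (size 1, align 1) → ends 5
pad 1 to align 2 for checksum
checksum at 6 (size 4, align 2) → ends 10
ttl at 10 (size 1, align 1) → ends 11
proto at 11 (size 1, align 1) → ends 12
payload_len at 12 (size 4, align 2) → ends 16
src at 16 (size 2, align 2) → ends 18
flags at 18 (size 1, align 1) → ends 19
length at 19 (size 3, align 1) → ends 22
seq at 22 (size 4, align 2) → ends 26
total 26 bytes, alignment 2

26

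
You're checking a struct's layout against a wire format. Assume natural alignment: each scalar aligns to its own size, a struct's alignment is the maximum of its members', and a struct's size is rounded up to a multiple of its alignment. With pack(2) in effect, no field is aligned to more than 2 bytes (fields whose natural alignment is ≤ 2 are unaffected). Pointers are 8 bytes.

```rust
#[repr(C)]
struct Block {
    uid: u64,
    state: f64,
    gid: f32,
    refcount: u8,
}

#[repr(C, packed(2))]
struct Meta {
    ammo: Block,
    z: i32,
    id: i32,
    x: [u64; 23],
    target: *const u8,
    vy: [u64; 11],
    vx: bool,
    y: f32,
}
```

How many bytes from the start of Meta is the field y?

Block: @0: uid [8B, align 8] → 8; @8: state [8B, align 8] → 16; @16: gid [4B, align 4] → 20; @20: refcount [1B, align 1] → 21; +3 tail pad (align 8); size 24, align 8
@0: ammo [24B, align 2] → 24
@24: z [4B, align 2] → 28
@28: id [4B, align 2] → 32
@32: x [184B, align 2] → 216
@216: target [8B, align 2] → 224
@224: vy [88B, align 2] → 312
@312: vx [1B, align 1] → 313
+1 pad (align 2)
@314: y [4B, align 2] → 318

314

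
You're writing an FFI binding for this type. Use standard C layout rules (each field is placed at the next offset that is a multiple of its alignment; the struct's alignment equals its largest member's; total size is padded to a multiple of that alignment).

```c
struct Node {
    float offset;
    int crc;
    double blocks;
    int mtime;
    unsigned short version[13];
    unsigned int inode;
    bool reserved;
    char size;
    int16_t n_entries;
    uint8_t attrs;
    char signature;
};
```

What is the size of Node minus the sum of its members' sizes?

0..4  offset  (4B, 4-aligned)
4..8  crc  (4B, 4-aligned)
8..16  blocks  (8B, 8-aligned)
16..20  mtime  (4B, 4-aligned)
20..46  version  (26B, 2-aligned)
46..48  -- padding (2B)
48..52  inode  (4B, 4-aligned)
52..53  reserved  (1B, 1-aligned)
53..54  size  (1B, 1-aligned)
54..56  n_entries  (2B, 2-aligned)
56..57  attrs  (1B, 1-aligned)
57..58  signature  (1B, 1-aligned)
58..64  -- tail padding (6B)
sizeof = 64, alignof = 8
data bytes 56, size 64 → padding 8

8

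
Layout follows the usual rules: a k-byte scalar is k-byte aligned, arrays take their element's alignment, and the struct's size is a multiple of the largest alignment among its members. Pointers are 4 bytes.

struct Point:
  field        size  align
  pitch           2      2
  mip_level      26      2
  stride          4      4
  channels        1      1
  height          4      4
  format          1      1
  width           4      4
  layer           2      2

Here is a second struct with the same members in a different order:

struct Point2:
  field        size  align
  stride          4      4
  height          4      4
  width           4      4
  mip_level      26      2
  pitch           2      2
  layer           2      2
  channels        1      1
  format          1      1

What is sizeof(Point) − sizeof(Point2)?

0..2  pitch  (2B, 2-aligned)
2..28  mip_level  (26B, 2-aligned)
28..32  stride  (4B, 4-aligned)
32..33  channels  (1B, 1-aligned)
33..36  -- padding (3B)
36..40  height  (4B, 4-aligned)
40..41  format  (1B, 1-aligned)
41..44  -- padding (3B)
44..48  width  (4B, 4-aligned)
48..50  layer  (2B, 2-aligned)
50..52  -- tail padding (2B)
sizeof = 52, alignof = 4
— Point2 —
0..4  stride  (4B, 4-aligned)
4..8  height  (4B, 4-aligned)
8..12  width  (4B, 4-aligned)
12..38  mip_level  (26B, 2-aligned)
38..40  pitch  (2B, 2-aligned)
40..42  layer  (2B, 2-aligned)
42..43  channels  (1B, 1-aligned)
43..44  format  (1B, 1-aligned)
sizeof = 44, alignof = 4
52 − 44 = 8

8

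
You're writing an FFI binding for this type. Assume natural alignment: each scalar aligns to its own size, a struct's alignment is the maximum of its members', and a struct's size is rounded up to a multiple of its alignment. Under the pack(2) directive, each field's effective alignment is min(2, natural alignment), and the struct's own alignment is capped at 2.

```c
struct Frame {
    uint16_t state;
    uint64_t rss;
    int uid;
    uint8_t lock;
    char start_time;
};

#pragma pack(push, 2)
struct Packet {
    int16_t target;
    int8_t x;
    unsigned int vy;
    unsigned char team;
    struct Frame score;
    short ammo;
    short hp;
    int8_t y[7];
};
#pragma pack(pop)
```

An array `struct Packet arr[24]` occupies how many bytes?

1104

Frame: 0..2  state  (2B, 2-aligned); 2..8  -- padding (6B); 8..16  rss  (8B, 8-aligned); 16..20  uid  (4B, 4-aligned); 20..21  lock  (1B, 1-aligned); 21..22  start_time  (1B, 1-aligned); 22..24  -- tail padding (2B); sizeof = 24, alignof = 8
0..2  target  (2B, 2-aligned)
2..3  x  (1B, 1-aligned)
3..4  -- padding (1B)
4..8  vy  (4B, 2-aligned)
8..9  team  (1B, 1-aligned)
9..10  -- padding (1B)
10..34  score  (24B, 2-aligned)
34..36  ammo  (2B, 2-aligned)
36..38  hp  (2B, 2-aligned)
38..45  y  (7B, 1-aligned)
45..46  -- tail padding (1B)
sizeof = 46, alignof = 2
array of 24: 24 × 46 = 1104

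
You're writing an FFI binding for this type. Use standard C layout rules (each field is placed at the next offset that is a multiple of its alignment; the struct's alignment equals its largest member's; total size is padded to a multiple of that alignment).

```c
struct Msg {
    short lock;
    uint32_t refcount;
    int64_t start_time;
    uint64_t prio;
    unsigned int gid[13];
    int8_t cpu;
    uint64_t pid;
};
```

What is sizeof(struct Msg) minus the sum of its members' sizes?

5

@0: lock [2B, align 2] → 2
+2 pad (align 4)
@4: refcount [4B, align 4] → 8
@8: start_time [8B, align 8] → 16
@16: prio [8B, align 8] → 24
@24: gid [52B, align 4] → 76
@76: cpu [1B, align 1] → 77
+3 pad (align 8)
@80: pid [8B, align 8] → 88
size 88, align 8
data bytes 83, size 88 → padding 5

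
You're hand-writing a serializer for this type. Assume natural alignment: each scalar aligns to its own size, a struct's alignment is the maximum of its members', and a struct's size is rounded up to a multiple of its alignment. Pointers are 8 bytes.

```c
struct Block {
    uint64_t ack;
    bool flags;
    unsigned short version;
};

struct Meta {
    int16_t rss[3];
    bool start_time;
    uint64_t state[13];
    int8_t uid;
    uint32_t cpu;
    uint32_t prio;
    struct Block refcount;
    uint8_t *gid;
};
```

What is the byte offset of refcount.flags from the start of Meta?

Block: 0..8  ack  (8B, 8-aligned); 8..9  flags  (1B, 1-aligned); 9..10  -- padding (1B); 10..12  version  (2B, 2-aligned); 12..16  -- tail padding (4B); sizeof = 16, alignof = 8
0..6  rss  (6B, 2-aligned)
6..7  start_time  (1B, 1-aligned)
7..8  -- padding (1B)
8..112  state  (104B, 8-aligned)
112..113  uid  (1B, 1-aligned)
113..116  -- padding (3B)
116..120  cpu  (4B, 4-aligned)
120..124  prio  (4B, 4-aligned)
124..128  -- padding (4B)
128..144  refcount  (16B, 8-aligned)
within Block: flags at 8
128 + 8 = 136

136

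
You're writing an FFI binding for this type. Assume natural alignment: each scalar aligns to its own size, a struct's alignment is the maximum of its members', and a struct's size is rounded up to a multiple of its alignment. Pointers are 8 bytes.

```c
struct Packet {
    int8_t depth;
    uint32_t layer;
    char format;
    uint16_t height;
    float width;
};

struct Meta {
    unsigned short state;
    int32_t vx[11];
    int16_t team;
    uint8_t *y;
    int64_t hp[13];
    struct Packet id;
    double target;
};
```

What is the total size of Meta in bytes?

192

Packet: @0: depth [1B, align 1] → 1; +3 pad (align 4); @4: layer [4B, align 4] → 8; @8: format [1B, align 1] → 9; +1 pad (align 2); @10: height [2B, align 2] → 12; @12: width [4B, align 4] → 16; size 16, align 4
@0: state [2B, align 2] → 2
+2 pad (align 4)
@4: vx [44B, align 4] → 48
@48: team [2B, align 2] → 50
+6 pad (align 8)
@56: y [8B, align 8] → 64
@64: hp [104B, align 8] → 168
@168: id [16B, align 4] → 184
@184: target [8B, align 8] → 192
size 192, align 8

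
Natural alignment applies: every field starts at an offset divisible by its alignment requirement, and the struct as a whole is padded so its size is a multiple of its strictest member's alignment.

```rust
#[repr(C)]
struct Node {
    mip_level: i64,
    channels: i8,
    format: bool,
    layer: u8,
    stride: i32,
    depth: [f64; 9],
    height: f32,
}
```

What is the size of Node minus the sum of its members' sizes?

5

@0: mip_level [8B, align 8] → 8
@8: channels [1B, align 1] → 9
@9: format [1B, align 1] → 10
@10: layer [1B, align 1] → 11
+1 pad (align 4)
@12: stride [4B, align 4] → 16
@16: depth [72B, align 8] → 88
@88: height [4B, align 4] → 92
+4 tail pad (align 8)
size 96, align 8
data bytes 91, size 96 → padding 5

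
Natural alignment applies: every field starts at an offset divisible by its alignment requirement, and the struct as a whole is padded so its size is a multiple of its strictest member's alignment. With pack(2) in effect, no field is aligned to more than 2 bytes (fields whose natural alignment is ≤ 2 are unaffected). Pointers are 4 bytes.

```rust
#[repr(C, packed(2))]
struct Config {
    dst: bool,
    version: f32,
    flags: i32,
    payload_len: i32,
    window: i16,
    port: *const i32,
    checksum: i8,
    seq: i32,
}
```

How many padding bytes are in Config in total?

2

0..1  dst  (1B, 1-aligned)
1..2  -- padding (1B)
2..6  version  (4B, 2-aligned)
6..10  flags  (4B, 2-aligned)
10..14  payload_len  (4B, 2-aligned)
14..16  window  (2B, 2-aligned)
16..20  port  (4B, 2-aligned)
20..21  checksum  (1B, 1-aligned)
21..22  -- padding (1B)
22..26  seq  (4B, 2-aligned)
sizeof = 26, alignof = 2
data bytes 24, size 26 → padding 2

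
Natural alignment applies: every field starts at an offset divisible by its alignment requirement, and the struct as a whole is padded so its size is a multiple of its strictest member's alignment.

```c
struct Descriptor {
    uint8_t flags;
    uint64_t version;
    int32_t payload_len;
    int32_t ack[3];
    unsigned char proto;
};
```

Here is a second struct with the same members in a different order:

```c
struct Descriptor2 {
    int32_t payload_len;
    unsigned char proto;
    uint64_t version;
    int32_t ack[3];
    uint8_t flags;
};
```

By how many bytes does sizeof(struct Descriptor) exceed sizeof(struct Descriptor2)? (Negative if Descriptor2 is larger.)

8

flags at 0 (size 1, align 1) → ends 1
pad 7 to align 8 for version
version at 8 (size 8, align 8) → ends 16
payload_len at 16 (size 4, align 4) → ends 20
ack at 20 (size 12, align 4) → ends 32
proto at 32 (size 1, align 1) → ends 33
tail pad 7 to reach multiple of 8
total 40 bytes, alignment 8
— Descriptor2 —
payload_len at 0 (size 4, align 4) → ends 4
proto at 4 (size 1, align 1) → ends 5
pad 3 to align 8 for version
version at 8 (size 8, align 8) → ends 16
ack at 16 (size 12, align 4) → ends 28
flags at 28 (size 1, align 1) → ends 29
tail pad 3 to reach multiple of 8
total 32 bytes, alignment 8
40 − 32 = 8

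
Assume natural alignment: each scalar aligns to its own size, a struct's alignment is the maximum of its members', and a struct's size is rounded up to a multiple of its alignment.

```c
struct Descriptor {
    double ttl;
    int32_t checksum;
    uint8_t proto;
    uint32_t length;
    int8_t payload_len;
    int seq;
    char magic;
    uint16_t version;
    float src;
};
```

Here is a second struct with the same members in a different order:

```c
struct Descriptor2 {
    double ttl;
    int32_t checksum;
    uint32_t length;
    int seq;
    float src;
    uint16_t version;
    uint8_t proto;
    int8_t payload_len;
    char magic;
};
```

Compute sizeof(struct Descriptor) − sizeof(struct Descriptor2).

0..8  ttl  (8B, 8-aligned)
8..12  checksum  (4B, 4-aligned)
12..13  proto  (1B, 1-aligned)
13..16  -- padding (3B)
16..20  length  (4B, 4-aligned)
20..21  payload_len  (1B, 1-aligned)
21..24  -- padding (3B)
24..28  seq  (4B, 4-aligned)
28..29  magic  (1B, 1-aligned)
29..30  -- padding (1B)
30..32  version  (2B, 2-aligned)
32..36  src  (4B, 4-aligned)
36..40  -- tail padding (4B)
sizeof = 40, alignof = 8
— Descriptor2 —
0..8  ttl  (8B, 8-aligned)
8..12  checksum  (4B, 4-aligned)
12..16  length  (4B, 4-aligned)
16..20  seq  (4B, 4-aligned)
20..24  src  (4B, 4-aligned)
24..26  version  (2B, 2-aligned)
26..27  proto  (1B, 1-aligned)
27..28  payload_len  (1B, 1-aligned)
28..29  magic  (1B, 1-aligned)
29..32  -- tail padding (3B)
sizeof = 32, alignof = 8
40 − 32 = 8

8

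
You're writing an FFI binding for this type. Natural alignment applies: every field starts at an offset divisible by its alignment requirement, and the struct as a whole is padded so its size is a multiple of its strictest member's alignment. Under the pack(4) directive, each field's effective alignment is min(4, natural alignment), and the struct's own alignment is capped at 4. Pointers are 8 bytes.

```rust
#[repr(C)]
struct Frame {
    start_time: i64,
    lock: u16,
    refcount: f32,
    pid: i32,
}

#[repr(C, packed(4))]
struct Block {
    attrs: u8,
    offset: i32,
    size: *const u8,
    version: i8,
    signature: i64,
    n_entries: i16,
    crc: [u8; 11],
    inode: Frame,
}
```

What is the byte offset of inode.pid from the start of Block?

Frame: @0: start_time [8B, align 8] → 8; @8: lock [2B, align 2] → 10; +2 pad (align 4); @12: refcount [4B, align 4] → 16; @16: pid [4B, align 4] → 20; +4 tail pad (align 8); size 24, align 8
@0: attrs [1B, align 1] → 1
+3 pad (align 4)
@4: offset [4B, align 4] → 8
@8: size [8B, align 4] → 16
@16: version [1B, align 1] → 17
+3 pad (align 4)
@20: signature [8B, align 4] → 28
@28: n_entries [2B, align 2] → 30
@30: crc [11B, align 1] → 41
+3 pad (align 4)
@44: inode [24B, align 4] → 68
within Frame: pid at 16
44 + 16 = 60

60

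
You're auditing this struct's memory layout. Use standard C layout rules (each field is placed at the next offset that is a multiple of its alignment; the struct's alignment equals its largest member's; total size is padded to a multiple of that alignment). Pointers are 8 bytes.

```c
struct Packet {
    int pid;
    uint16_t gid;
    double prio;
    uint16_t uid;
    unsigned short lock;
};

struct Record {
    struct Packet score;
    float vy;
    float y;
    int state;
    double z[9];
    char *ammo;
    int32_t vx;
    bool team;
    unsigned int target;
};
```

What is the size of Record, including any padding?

136

Packet: pid at 0 (size 4, align 4) → ends 4; gid at 4 (size 2, align 2) → ends 6; pad 2 to align 8 for prio; prio at 8 (size 8, align 8) → ends 16; uid at 16 (size 2, align 2) → ends 18; lock at 18 (size 2, align 2) → ends 20; tail pad 4 to reach multiple of 8; total 24 bytes, alignment 8
score at 0 (size 24, align 8) → ends 24
vy at 24 (size 4, align 4) → ends 28
y at 28 (size 4, align 4) → ends 32
state at 32 (size 4, align 4) → ends 36
pad 4 to align 8 for z
z at 40 (size 72, align 8) → ends 112
ammo at 112 (size 8, align 8) → ends 120
vx at 120 (size 4, align 4) → ends 124
team at 124 (size 1, align 1) → ends 125
pad 3 to align 4 for target
target at 128 (size 4, align 4) → ends 132
tail pad 4 to reach multiple of 8
total 136 bytes, alignment 8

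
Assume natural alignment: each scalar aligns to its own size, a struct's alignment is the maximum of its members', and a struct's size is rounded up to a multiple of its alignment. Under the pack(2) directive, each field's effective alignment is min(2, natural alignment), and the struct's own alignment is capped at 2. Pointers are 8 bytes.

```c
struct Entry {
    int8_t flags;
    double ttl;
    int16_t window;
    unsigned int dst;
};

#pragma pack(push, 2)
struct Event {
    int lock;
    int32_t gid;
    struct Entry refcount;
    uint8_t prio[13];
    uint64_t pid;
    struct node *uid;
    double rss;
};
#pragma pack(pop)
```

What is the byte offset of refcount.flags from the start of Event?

8

Entry: @0: flags [1B, align 1] → 1; +7 pad (align 8); @8: ttl [8B, align 8] → 16; @16: window [2B, align 2] → 18; +2 pad (align 4); @20: dst [4B, align 4] → 24; size 24, align 8
@0: lock [4B, align 2] → 4
@4: gid [4B, align 2] → 8
@8: refcount [24B, align 2] → 32
within Entry: flags at 0
8 + 0 = 8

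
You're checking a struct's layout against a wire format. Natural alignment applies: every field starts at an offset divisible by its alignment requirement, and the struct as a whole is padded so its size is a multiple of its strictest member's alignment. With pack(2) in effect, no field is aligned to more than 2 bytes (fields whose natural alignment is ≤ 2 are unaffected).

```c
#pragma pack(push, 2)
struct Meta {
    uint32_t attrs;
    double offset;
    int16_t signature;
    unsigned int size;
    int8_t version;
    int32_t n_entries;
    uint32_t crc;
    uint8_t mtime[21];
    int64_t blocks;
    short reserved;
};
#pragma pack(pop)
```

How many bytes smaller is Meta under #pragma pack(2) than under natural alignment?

natural layout:
  @0: attrs [4B, align 4] → 4
  +4 pad (align 8)
  @8: offset [8B, align 8] → 16
  @16: signature [2B, align 2] → 18
  +2 pad (align 4)
  @20: size [4B, align 4] → 24
  @24: version [1B, align 1] → 25
  +3 pad (align 4)
  @28: n_entries [4B, align 4] → 32
  @32: crc [4B, align 4] → 36
  @36: mtime [21B, align 1] → 57
  +7 pad (align 8)
  @64: blocks [8B, align 8] → 72
  @72: reserved [2B, align 2] → 74
  +6 tail pad (align 8)
  size 80, align 8
packed(2) layout:
  @0: attrs [4B, align 2] → 4
  @4: offset [8B, align 2] → 12
  @12: signature [2B, align 2] → 14
  @14: size [4B, align 2] → 18
  @18: version [1B, align 1] → 19
  +1 pad (align 2)
  @20: n_entries [4B, align 2] → 24
  @24: crc [4B, align 2] → 28
  @28: mtime [21B, align 1] → 49
  +1 pad (align 2)
  @50: blocks [8B, align 2] → 58
  @58: reserved [2B, align 2] → 60
  size 60, align 2
80 − 60 = 20

20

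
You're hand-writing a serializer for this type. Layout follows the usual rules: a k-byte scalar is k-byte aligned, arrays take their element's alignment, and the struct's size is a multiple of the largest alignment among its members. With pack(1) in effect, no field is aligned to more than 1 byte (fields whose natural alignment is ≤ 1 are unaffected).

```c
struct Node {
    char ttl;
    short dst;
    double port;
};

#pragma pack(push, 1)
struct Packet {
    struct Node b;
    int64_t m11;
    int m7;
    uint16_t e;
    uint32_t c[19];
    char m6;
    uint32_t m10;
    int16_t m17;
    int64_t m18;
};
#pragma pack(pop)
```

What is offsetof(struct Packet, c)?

30

Node: @0: ttl [1B, align 1] → 1; +1 pad (align 2); @2: dst [2B, align 2] → 4; +4 pad (align 8); @8: port [8B, align 8] → 16; size 16, align 8
@0: b [16B, align 1] → 16
@16: m11 [8B, align 1] → 24
@24: m7 [4B, align 1] → 28
@28: e [2B, align 1] → 30
@30: c [76B, align 1] → 106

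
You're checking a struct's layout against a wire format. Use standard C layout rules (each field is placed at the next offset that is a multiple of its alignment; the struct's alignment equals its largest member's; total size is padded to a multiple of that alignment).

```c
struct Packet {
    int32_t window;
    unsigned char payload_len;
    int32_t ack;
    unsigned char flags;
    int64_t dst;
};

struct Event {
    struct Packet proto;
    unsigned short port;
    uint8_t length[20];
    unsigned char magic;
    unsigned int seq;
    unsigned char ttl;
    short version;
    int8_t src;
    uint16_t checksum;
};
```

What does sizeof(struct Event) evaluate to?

64 bytes

Packet: window at 0 (size 4, align 4) → ends 4; payload_len at 4 (size 1, align 1) → ends 5; pad 3 to align 4 for ack; ack at 8 (size 4, align 4) → ends 12; flags at 12 (size 1, align 1) → ends 13; pad 3 to align 8 for dst; dst at 16 (size 8, align 8) → ends 24; total 24 bytes, alignment 8
proto at 0 (size 24, align 8) → ends 24
port at 24 (size 2, align 2) → ends 26
length at 26 (size 20, align 1) → ends 46
magic at 46 (size 1, align 1) → ends 47
pad 1 to align 4 for seq
seq at 48 (size 4, align 4) → ends 52
ttl at 52 (size 1, align 1) → ends 53
pad 1 to align 2 for version
version at 54 (size 2, align 2) → ends 56
src at 56 (size 1, align 1) → ends 57
pad 1 to align 2 for checksum
checksum at 58 (size 2, align 2) → ends 60
tail pad 4 to reach multiple of 8
total 64 bytes, alignment 8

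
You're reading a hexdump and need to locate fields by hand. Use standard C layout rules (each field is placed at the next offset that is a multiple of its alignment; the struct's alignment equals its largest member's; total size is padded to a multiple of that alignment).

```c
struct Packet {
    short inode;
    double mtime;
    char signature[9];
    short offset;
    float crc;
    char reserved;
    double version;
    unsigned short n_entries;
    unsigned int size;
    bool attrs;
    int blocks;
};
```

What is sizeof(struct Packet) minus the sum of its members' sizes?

inode at 0 (size 2, align 2) → ends 2
pad 6 to align 8 for mtime
mtime at 8 (size 8, align 8) → ends 16
signature at 16 (size 9, align 1) → ends 25
pad 1 to align 2 for offset
offset at 26 (size 2, align 2) → ends 28
crc at 28 (size 4, align 4) → ends 32
reserved at 32 (size 1, align 1) → ends 33
pad 7 to align 8 for version
version at 40 (size 8, align 8) → ends 48
n_entries at 48 (size 2, align 2) → ends 50
pad 2 to align 4 for size
size at 52 (size 4, align 4) → ends 56
attrs at 56 (size 1, align 1) → ends 57
pad 3 to align 4 for blocks
blocks at 60 (size 4, align 4) → ends 64
total 64 bytes, alignment 8
data bytes 45, size 64 → padding 19

19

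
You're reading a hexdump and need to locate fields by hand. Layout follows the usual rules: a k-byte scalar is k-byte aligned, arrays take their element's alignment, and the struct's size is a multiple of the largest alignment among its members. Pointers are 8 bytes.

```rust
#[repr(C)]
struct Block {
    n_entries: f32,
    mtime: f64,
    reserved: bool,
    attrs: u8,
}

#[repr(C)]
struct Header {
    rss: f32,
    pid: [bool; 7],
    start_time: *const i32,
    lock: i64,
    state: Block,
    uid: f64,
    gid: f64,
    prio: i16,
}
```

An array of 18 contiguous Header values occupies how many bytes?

1440

Block: @0: n_entries [4B, align 4] → 4; +4 pad (align 8); @8: mtime [8B, align 8] → 16; @16: reserved [1B, align 1] → 17; @17: attrs [1B, align 1] → 18; +6 tail pad (align 8); size 24, align 8
@0: rss [4B, align 4] → 4
@4: pid [7B, align 1] → 11
+5 pad (align 8)
@16: start_time [8B, align 8] → 24
@24: lock [8B, align 8] → 32
@32: state [24B, align 8] → 56
@56: uid [8B, align 8] → 64
@64: gid [8B, align 8] → 72
@72: prio [2B, align 2] → 74
+6 tail pad (align 8)
size 80, align 8
array of 18: 18 × 80 = 1440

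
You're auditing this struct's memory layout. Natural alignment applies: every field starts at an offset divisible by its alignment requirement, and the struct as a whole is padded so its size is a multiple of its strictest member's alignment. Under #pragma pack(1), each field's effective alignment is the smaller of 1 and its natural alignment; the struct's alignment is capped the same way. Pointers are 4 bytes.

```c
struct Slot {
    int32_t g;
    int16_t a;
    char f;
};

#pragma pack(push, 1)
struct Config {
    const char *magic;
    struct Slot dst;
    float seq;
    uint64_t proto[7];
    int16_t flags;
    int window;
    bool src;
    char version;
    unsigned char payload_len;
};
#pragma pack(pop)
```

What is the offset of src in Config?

Slot: @0: g [4B, align 4] → 4; @4: a [2B, align 2] → 6; @6: f [1B, align 1] → 7; +1 tail pad (align 4); size 8, align 4
@0: magic [4B, align 1] → 4
@4: dst [8B, align 1] → 12
@12: seq [4B, align 1] → 16
@16: proto [56B, align 1] → 72
@72: flags [2B, align 1] → 74
@74: window [4B, align 1] → 78
@78: src [1B, align 1] → 79

78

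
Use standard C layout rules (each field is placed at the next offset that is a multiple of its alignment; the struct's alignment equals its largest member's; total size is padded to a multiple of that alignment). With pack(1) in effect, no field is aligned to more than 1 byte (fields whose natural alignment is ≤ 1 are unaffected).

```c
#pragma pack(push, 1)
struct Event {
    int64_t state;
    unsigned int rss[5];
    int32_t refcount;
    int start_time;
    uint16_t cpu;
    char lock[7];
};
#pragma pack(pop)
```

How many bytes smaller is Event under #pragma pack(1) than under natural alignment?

3

natural layout:
  state at 0 (size 8, align 8) → ends 8
  rss at 8 (size 20, align 4) → ends 28
  refcount at 28 (size 4, align 4) → ends 32
  start_time at 32 (size 4, align 4) → ends 36
  cpu at 36 (size 2, align 2) → ends 38
  lock at 38 (size 7, align 1) → ends 45
  tail pad 3 to reach multiple of 8
  total 48 bytes, alignment 8
packed(1) layout:
  state at 0 (size 8, align 1) → ends 8
  rss at 8 (size 20, align 1) → ends 28
  refcount at 28 (size 4, align 1) → ends 32
  start_time at 32 (size 4, align 1) → ends 36
  cpu at 36 (size 2, align 1) → ends 38
  lock at 38 (size 7, align 1) → ends 45
  total 45 bytes, alignment 1
48 − 45 = 3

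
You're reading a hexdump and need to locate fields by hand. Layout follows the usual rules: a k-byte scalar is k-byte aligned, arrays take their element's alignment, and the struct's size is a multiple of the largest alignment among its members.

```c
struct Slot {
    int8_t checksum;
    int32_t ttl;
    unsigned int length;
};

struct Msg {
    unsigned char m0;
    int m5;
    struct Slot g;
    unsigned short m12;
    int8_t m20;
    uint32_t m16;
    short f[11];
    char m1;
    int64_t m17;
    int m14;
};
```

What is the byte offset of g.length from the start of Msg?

16

Slot: 0..1  checksum  (1B, 1-aligned); 1..4  -- padding (3B); 4..8  ttl  (4B, 4-aligned); 8..12  length  (4B, 4-aligned); sizeof = 12, alignof = 4
0..1  m0  (1B, 1-aligned)
1..4  -- padding (3B)
4..8  m5  (4B, 4-aligned)
8..20  g  (12B, 4-aligned)
within Slot: length at 8
8 + 8 = 16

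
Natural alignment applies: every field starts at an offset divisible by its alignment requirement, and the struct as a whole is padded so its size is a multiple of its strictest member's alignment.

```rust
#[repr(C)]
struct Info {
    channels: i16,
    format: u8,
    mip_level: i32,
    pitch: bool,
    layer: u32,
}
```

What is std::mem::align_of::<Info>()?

member alignments: channels=2, format=1, mip_level=4, pitch=1, layer=4
max = 4

4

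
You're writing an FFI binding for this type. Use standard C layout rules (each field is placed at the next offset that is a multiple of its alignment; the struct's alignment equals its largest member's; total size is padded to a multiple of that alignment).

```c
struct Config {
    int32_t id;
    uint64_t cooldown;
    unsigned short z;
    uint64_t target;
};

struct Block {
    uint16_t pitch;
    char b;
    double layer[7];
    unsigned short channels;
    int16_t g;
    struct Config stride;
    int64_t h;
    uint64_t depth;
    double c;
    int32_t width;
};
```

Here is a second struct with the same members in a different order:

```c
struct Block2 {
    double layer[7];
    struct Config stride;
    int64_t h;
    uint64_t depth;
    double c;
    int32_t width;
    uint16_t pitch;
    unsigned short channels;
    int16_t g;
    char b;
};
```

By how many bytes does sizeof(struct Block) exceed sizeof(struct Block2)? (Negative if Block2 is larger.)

8

Config: @0: id [4B, align 4] → 4; +4 pad (align 8); @8: cooldown [8B, align 8] → 16; @16: z [2B, align 2] → 18; +6 pad (align 8); @24: target [8B, align 8] → 32; size 32, align 8
@0: pitch [2B, align 2] → 2
@2: b [1B, align 1] → 3
+5 pad (align 8)
@8: layer [56B, align 8] → 64
@64: channels [2B, align 2] → 66
@66: g [2B, align 2] → 68
+4 pad (align 8)
@72: stride [32B, align 8] → 104
@104: h [8B, align 8] → 112
@112: depth [8B, align 8] → 120
@120: c [8B, align 8] → 128
@128: width [4B, align 4] → 132
+4 tail pad (align 8)
size 136, align 8
— Block2 —
@0: layer [56B, align 8] → 56
@56: stride [32B, align 8] → 88
@88: h [8B, align 8] → 96
@96: depth [8B, align 8] → 104
@104: c [8B, align 8] → 112
@112: width [4B, align 4] → 116
@116: pitch [2B, align 2] → 118
@118: channels [2B, align 2] → 120
@120: g [2B, align 2] → 122
@122: b [1B, align 1] → 123
+5 tail pad (align 8)
size 128, align 8
136 − 128 = 8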